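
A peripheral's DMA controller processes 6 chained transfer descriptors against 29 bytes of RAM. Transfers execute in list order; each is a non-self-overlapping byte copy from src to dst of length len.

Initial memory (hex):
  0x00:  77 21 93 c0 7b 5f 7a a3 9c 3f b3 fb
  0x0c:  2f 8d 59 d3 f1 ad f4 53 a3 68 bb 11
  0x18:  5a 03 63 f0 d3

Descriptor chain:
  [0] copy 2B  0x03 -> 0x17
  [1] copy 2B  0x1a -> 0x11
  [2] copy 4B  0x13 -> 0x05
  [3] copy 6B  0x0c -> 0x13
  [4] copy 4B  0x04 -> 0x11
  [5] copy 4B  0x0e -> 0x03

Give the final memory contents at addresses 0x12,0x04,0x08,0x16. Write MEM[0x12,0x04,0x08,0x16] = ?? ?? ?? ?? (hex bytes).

#0 dst[0x17+2] := {0xc0,0x7b}
#1 dst[0x11+2] := {0x63,0xf0}
#2 dst[0x05+4] := {0x53,0xa3,0x68,0xbb}
#3 dst[0x13+6] := {0x2f,0x8d,0x59,0xd3,0xf1,0x63}
#4 dst[0x11+4] := {0x7b,0x53,0xa3,0x68}
#5 dst[0x03+4] := {0x59,0xd3,0xf1,0x7b}
query mem[0x12]=0x53, mem[0x04]=0xd3, mem[0x08]=0xbb, mem[0x16]=0xd3

MEM[0x12,0x04,0x08,0x16] = 53 d3 bb d3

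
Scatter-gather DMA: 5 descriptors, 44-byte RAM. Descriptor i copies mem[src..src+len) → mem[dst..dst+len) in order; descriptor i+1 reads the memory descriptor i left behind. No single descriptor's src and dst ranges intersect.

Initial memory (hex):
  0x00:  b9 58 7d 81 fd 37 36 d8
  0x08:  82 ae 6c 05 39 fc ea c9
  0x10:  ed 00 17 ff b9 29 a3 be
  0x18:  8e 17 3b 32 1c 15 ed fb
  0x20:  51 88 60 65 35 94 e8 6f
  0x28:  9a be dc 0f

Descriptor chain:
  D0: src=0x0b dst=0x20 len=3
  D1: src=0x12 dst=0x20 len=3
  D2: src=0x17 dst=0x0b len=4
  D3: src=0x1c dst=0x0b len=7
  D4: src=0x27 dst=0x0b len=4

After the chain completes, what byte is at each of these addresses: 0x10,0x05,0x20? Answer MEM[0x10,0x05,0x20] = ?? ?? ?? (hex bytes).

  after D0: wrote 3B at 0x20 = 0539fc
  after D1: wrote 3B at 0x20 = 17ffb9
  after D2: wrote 4B at 0x0b = be8e173b
  after D3: wrote 7B at 0x0b = 1c15edfb17ffb9
  after D4: wrote 4B at 0x0b = 6f9abedc
query mem[0x10]=0xff, mem[0x05]=0x37, mem[0x20]=0x17

MEM[0x10,0x05,0x20] = ff 37 17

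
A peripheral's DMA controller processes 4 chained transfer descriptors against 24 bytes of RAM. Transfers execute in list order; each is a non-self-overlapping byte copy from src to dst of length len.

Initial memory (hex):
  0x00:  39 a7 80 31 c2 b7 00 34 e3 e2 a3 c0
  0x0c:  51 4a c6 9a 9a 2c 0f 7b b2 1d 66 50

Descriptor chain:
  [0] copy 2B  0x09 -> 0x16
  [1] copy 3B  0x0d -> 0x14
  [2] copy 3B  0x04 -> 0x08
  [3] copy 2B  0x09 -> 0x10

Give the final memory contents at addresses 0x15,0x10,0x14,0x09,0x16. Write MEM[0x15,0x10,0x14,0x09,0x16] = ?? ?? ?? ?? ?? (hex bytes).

[0] 0x09->0x16 len=2 : e2 a3
[1] 0x0d->0x14 len=3 : 4a c6 9a
[2] 0x04->0x08 len=3 : c2 b7 00
[3] 0x09->0x10 len=2 : b7 00
query mem[0x15]=0xc6, mem[0x10]=0xb7, mem[0x14]=0x4a, mem[0x09]=0xb7, mem[0x16]=0x9a

MEM[0x15,0x10,0x14,0x09,0x16] = c6 b7 4a b7 9a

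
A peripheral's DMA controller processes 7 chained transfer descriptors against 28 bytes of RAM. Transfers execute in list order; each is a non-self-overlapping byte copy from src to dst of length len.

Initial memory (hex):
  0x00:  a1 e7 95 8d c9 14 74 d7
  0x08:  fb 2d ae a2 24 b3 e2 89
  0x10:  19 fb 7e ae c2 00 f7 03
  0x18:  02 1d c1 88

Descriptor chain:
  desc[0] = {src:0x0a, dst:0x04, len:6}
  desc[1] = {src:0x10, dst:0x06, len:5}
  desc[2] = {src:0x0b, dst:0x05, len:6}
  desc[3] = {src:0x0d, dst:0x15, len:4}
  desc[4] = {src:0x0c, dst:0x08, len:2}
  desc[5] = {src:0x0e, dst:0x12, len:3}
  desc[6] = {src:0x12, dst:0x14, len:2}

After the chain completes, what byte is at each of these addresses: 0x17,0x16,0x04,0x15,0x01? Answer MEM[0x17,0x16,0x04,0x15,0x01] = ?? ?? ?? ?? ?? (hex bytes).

  after D0: wrote 6B at 0x04 = aea224b3e289
  after D1: wrote 5B at 0x06 = 19fb7eaec2
  after D2: wrote 6B at 0x05 = a224b3e28919
  after D3: wrote 4B at 0x15 = b3e28919
  after D4: wrote 2B at 0x08 = 24b3
  after D5: wrote 3B at 0x12 = e28919
  after D6: wrote 2B at 0x14 = e289
query mem[0x17]=0x89, mem[0x16]=0xe2, mem[0x04]=0xae, mem[0x15]=0x89, mem[0x01]=0xe7

MEM[0x17,0x16,0x04,0x15,0x01] = 89 e2 ae 89 e7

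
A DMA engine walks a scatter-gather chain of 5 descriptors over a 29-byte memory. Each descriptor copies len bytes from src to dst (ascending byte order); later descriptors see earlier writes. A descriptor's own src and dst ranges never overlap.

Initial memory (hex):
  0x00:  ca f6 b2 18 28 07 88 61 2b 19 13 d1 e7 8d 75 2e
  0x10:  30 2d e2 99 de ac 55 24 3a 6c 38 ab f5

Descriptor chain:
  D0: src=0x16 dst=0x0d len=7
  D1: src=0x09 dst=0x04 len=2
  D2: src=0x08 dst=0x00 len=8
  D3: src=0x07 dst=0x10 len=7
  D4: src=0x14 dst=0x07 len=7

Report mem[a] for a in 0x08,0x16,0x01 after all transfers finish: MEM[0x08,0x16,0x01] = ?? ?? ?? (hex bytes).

  after D0: wrote 7B at 0x0d = 55243a6c38abf5
  after D1: wrote 2B at 0x04 = 1913
  after D2: wrote 8B at 0x00 = 2b1913d1e755243a
  after D3: wrote 7B at 0x10 = 3a2b1913d1e755
  after D4: wrote 7B at 0x07 = d1e755243a6c38
query mem[0x08]=0xe7, mem[0x16]=0x55, mem[0x01]=0x19

MEM[0x08,0x16,0x01] = e7 55 19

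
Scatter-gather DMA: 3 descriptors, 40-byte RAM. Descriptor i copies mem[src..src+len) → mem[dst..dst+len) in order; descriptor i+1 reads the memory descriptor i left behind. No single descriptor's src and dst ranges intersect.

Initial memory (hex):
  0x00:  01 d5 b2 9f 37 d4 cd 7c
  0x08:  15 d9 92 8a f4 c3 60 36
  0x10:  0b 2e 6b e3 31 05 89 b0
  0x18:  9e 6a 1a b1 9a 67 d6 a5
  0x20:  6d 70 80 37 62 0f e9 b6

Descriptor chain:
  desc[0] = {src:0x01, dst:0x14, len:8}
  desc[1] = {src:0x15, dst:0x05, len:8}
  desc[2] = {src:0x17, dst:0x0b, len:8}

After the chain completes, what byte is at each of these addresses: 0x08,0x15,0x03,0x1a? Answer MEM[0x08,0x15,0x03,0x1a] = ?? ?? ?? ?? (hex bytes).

  after D0: wrote 8B at 0x14 = d5b29f37d4cd7c15
  after D1: wrote 8B at 0x05 = b29f37d4cd7c159a
  after D2: wrote 8B at 0x0b = 37d4cd7c159a67d6
query mem[0x08]=0xd4, mem[0x15]=0xb2, mem[0x03]=0x9f, mem[0x1a]=0x7c

MEM[0x08,0x15,0x03,0x1a] = d4 b2 9f 7c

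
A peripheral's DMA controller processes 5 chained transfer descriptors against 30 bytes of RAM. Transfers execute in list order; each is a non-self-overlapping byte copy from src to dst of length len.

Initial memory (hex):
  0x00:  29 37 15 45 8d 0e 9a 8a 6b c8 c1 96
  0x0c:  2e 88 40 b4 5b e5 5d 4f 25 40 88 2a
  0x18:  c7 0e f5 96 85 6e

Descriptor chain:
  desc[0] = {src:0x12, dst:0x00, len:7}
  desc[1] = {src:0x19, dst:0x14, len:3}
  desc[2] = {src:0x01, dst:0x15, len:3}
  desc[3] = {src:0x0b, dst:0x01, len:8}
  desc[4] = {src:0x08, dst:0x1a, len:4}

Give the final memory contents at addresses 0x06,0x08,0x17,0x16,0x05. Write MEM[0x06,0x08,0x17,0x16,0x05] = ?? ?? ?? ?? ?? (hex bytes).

[0] 0x12->0x00 len=7 : 5d 4f 25 40 88 2a c7
[1] 0x19->0x14 len=3 : 0e f5 96
[2] 0x01->0x15 len=3 : 4f 25 40
[3] 0x0b->0x01 len=8 : 96 2e 88 40 b4 5b e5 5d
[4] 0x08->0x1a len=4 : 5d c8 c1 96
query mem[0x06]=0x5b, mem[0x08]=0x5d, mem[0x17]=0x40, mem[0x16]=0x25, mem[0x05]=0xb4

MEM[0x06,0x08,0x17,0x16,0x05] = 5b 5d 40 25 b4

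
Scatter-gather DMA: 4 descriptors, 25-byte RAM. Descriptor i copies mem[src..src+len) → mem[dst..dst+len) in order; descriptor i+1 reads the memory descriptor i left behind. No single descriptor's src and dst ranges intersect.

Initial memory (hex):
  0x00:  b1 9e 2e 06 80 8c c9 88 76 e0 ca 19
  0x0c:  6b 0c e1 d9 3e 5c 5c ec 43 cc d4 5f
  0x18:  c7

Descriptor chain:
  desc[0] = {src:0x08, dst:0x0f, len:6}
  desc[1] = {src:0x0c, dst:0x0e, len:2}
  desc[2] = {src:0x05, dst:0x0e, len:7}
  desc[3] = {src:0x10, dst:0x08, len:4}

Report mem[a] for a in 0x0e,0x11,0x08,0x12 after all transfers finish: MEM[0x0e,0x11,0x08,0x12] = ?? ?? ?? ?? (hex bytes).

[0] 0x08->0x0f len=6 : 76 e0 ca 19 6b 0c
[1] 0x0c->0x0e len=2 : 6b 0c
[2] 0x05->0x0e len=7 : 8c c9 88 76 e0 ca 19
[3] 0x10->0x08 len=4 : 88 76 e0 ca
query mem[0x0e]=0x8c, mem[0x11]=0x76, mem[0x08]=0x88, mem[0x12]=0xe0

MEM[0x0e,0x11,0x08,0x12] = 8c 76 88 e0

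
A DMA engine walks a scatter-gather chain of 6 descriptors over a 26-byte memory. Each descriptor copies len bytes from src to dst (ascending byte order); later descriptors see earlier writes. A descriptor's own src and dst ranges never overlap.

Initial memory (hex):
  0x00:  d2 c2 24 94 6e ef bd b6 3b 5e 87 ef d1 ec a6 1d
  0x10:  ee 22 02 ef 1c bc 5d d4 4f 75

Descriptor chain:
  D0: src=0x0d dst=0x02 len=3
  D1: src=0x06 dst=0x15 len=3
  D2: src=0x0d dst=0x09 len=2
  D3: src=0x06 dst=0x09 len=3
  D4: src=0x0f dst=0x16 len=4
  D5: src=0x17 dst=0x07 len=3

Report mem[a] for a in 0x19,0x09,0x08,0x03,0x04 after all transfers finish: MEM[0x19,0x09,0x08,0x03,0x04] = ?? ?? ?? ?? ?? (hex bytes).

MEM[0x19,0x09,0x08,0x03,0x04] = 02 02 22 a6 1d

  after D0: wrote 3B at 0x02 = eca61d
  after D1: wrote 3B at 0x15 = bdb63b
  after D2: wrote 2B at 0x09 = eca6
  after D3: wrote 3B at 0x09 = bdb63b
  after D4: wrote 4B at 0x16 = 1dee2202
  after D5: wrote 3B at 0x07 = ee2202
query mem[0x19]=0x02, mem[0x09]=0x02, mem[0x08]=0x22, mem[0x03]=0xa6, mem[0x04]=0x1d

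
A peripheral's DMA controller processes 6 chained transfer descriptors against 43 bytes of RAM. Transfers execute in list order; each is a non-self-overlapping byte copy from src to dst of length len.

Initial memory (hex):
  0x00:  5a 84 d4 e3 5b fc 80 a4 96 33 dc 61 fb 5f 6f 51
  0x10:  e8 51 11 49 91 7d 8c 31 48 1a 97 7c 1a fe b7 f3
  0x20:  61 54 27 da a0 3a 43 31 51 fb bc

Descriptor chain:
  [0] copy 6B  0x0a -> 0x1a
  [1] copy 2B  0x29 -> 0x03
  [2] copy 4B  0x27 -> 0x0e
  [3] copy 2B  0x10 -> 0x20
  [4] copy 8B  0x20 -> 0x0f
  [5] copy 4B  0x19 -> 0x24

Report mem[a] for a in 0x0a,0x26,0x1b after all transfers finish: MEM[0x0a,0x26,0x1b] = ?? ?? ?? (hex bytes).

[0] 0x0a->0x1a len=6 : dc 61 fb 5f 6f 51
[1] 0x29->0x03 len=2 : fb bc
[2] 0x27->0x0e len=4 : 31 51 fb bc
[3] 0x10->0x20 len=2 : fb bc
[4] 0x20->0x0f len=8 : fb bc 27 da a0 3a 43 31
[5] 0x19->0x24 len=4 : 1a dc 61 fb
query mem[0x0a]=0xdc, mem[0x26]=0x61, mem[0x1b]=0x61

MEM[0x0a,0x26,0x1b] = dc 61 61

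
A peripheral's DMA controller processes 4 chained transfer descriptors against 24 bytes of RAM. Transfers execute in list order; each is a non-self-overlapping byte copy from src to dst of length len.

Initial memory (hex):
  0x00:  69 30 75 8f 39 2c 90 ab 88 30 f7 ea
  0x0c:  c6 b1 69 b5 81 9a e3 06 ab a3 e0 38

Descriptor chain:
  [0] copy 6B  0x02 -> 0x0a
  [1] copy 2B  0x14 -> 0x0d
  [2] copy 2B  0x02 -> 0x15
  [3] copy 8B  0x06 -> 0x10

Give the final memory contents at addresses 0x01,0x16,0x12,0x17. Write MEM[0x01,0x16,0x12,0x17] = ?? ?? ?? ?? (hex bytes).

MEM[0x01,0x16,0x12,0x17] = 30 39 88 ab

#0 dst[0x0a+6] := {0x75,0x8f,0x39,0x2c,0x90,0xab}
#1 dst[0x0d+2] := {0xab,0xa3}
#2 dst[0x15+2] := {0x75,0x8f}
#3 dst[0x10+8] := {0x90,0xab,0x88,0x30,0x75,0x8f,0x39,0xab}
query mem[0x01]=0x30, mem[0x16]=0x39, mem[0x12]=0x88, mem[0x17]=0xab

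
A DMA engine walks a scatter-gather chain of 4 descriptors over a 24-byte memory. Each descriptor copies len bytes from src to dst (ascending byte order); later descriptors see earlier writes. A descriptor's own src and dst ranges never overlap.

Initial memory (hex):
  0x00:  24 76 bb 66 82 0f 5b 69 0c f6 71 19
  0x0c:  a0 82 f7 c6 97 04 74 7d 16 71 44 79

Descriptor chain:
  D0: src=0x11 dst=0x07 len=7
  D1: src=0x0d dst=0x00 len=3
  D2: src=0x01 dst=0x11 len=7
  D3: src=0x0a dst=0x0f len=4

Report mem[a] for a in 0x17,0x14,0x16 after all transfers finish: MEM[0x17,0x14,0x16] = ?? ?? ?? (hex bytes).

MEM[0x17,0x14,0x16] = 04 82 5b

#0 dst[0x07+7] := {0x04,0x74,0x7d,0x16,0x71,0x44,0x79}
#1 dst[0x00+3] := {0x79,0xf7,0xc6}
#2 dst[0x11+7] := {0xf7,0xc6,0x66,0x82,0x0f,0x5b,0x04}
#3 dst[0x0f+4] := {0x16,0x71,0x44,0x79}
query mem[0x17]=0x04, mem[0x14]=0x82, mem[0x16]=0x5b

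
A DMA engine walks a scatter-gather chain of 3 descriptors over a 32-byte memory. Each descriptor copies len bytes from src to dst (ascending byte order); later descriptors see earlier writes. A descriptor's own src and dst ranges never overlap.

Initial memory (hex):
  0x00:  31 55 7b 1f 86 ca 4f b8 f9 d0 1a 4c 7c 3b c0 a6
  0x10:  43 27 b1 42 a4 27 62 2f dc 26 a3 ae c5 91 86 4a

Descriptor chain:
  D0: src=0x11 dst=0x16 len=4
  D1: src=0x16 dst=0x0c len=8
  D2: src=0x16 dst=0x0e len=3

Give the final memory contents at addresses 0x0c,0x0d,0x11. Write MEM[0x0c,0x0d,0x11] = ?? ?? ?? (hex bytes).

#0 dst[0x16+4] := {0x27,0xb1,0x42,0xa4}
#1 dst[0x0c+8] := {0x27,0xb1,0x42,0xa4,0xa3,0xae,0xc5,0x91}
#2 dst[0x0e+3] := {0x27,0xb1,0x42}
query mem[0x0c]=0x27, mem[0x0d]=0xb1, mem[0x11]=0xae

MEM[0x0c,0x0d,0x11] = 27 b1 ae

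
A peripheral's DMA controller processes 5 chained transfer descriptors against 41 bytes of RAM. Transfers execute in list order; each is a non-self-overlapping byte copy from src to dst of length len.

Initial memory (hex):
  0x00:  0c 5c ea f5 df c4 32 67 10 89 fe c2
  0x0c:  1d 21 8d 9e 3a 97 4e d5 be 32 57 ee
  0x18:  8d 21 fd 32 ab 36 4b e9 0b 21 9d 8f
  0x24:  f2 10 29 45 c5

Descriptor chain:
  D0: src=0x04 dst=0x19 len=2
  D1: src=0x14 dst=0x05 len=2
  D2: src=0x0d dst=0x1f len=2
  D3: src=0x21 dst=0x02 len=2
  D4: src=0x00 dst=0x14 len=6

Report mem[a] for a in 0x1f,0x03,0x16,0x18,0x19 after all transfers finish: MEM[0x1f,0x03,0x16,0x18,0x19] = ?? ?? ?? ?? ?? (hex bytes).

MEM[0x1f,0x03,0x16,0x18,0x19] = 21 9d 21 df be

#0 dst[0x19+2] := {0xdf,0xc4}
#1 dst[0x05+2] := {0xbe,0x32}
#2 dst[0x1f+2] := {0x21,0x8d}
#3 dst[0x02+2] := {0x21,0x9d}
#4 dst[0x14+6] := {0x0c,0x5c,0x21,0x9d,0xdf,0xbe}
query mem[0x1f]=0x21, mem[0x03]=0x9d, mem[0x16]=0x21, mem[0x18]=0xdf, mem[0x19]=0xbe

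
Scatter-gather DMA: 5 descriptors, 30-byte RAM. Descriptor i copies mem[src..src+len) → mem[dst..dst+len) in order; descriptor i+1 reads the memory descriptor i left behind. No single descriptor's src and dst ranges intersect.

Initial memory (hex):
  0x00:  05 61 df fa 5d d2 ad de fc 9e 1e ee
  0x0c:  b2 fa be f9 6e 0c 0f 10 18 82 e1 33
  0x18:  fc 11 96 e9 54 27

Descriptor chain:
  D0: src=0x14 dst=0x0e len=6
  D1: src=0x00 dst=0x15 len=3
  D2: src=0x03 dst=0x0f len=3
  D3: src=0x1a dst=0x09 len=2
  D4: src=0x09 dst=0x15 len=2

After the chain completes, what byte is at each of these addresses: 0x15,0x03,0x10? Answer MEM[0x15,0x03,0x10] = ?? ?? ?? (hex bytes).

  after D0: wrote 6B at 0x0e = 1882e133fc11
  after D1: wrote 3B at 0x15 = 0561df
  after D2: wrote 3B at 0x0f = fa5dd2
  after D3: wrote 2B at 0x09 = 96e9
  after D4: wrote 2B at 0x15 = 96e9
query mem[0x15]=0x96, mem[0x03]=0xfa, mem[0x10]=0x5d

MEM[0x15,0x03,0x10] = 96 fa 5d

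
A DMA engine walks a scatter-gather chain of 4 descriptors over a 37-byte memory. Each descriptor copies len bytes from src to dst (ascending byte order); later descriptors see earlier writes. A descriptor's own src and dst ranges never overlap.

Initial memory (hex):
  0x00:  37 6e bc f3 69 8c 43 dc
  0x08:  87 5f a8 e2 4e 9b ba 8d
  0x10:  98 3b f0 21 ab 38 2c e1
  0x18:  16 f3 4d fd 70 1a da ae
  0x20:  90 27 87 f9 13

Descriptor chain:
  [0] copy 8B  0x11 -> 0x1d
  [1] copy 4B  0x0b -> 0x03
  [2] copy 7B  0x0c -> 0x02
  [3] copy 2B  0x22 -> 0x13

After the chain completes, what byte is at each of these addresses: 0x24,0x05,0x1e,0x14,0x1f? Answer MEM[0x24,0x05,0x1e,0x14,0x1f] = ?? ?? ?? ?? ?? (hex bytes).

[0] 0x11->0x1d len=8 : 3b f0 21 ab 38 2c e1 16
[1] 0x0b->0x03 len=4 : e2 4e 9b ba
[2] 0x0c->0x02 len=7 : 4e 9b ba 8d 98 3b f0
[3] 0x22->0x13 len=2 : 2c e1
query mem[0x24]=0x16, mem[0x05]=0x8d, mem[0x1e]=0xf0, mem[0x14]=0xe1, mem[0x1f]=0x21

MEM[0x24,0x05,0x1e,0x14,0x1f] = 16 8d f0 e1 21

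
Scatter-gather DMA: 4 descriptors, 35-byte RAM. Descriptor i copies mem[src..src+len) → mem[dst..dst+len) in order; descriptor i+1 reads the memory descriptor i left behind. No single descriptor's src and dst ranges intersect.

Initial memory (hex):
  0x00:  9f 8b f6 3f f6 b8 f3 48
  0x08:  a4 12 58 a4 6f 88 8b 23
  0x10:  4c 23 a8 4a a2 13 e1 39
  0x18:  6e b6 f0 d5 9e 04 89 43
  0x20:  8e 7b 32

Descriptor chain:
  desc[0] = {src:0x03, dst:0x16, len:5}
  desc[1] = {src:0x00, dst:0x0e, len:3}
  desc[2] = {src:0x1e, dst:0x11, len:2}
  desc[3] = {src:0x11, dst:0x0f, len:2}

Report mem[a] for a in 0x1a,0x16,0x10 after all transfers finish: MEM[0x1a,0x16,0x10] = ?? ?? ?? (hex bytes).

MEM[0x1a,0x16,0x10] = 48 3f 43

D0: mem[0x16..0x1a] <- [3f f6 b8 f3 48]
D1: mem[0x0e..0x10] <- [9f 8b f6]
D2: mem[0x11..0x12] <- [89 43]
D3: mem[0x0f..0x10] <- [89 43]
query mem[0x1a]=0x48, mem[0x16]=0x3f, mem[0x10]=0x43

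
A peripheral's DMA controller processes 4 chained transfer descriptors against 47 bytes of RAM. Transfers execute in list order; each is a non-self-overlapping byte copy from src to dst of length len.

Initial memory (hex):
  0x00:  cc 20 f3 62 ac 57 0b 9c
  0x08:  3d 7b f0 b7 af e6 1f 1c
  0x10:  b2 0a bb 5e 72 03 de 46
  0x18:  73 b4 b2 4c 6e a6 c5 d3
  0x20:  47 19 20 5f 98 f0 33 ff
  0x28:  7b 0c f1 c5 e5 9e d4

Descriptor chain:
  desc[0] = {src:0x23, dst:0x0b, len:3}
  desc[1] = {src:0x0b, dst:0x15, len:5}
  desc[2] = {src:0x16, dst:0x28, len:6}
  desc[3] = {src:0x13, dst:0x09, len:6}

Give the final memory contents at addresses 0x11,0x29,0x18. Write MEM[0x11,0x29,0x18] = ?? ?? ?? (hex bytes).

D0: mem[0x0b..0x0d] <- [5f 98 f0]
D1: mem[0x15..0x19] <- [5f 98 f0 1f 1c]
D2: mem[0x28..0x2d] <- [98 f0 1f 1c b2 4c]
D3: mem[0x09..0x0e] <- [5e 72 5f 98 f0 1f]
query mem[0x11]=0x0a, mem[0x29]=0xf0, mem[0x18]=0x1f

MEM[0x11,0x29,0x18] = 0a f0 1f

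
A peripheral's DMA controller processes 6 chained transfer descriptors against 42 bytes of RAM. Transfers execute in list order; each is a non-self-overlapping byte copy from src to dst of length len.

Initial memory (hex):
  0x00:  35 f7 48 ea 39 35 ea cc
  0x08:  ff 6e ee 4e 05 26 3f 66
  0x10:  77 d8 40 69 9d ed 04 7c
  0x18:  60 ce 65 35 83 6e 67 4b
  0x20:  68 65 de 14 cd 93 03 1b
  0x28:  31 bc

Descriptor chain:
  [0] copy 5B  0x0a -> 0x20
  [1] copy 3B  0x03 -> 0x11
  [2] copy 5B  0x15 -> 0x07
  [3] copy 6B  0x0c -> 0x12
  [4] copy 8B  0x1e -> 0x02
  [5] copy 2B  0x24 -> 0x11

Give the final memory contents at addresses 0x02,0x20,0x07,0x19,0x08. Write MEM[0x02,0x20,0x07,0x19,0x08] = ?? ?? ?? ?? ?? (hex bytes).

MEM[0x02,0x20,0x07,0x19,0x08] = 67 ee 26 ce 3f

[0] 0x0a->0x20 len=5 : ee 4e 05 26 3f
[1] 0x03->0x11 len=3 : ea 39 35
[2] 0x15->0x07 len=5 : ed 04 7c 60 ce
[3] 0x0c->0x12 len=6 : 05 26 3f 66 77 ea
[4] 0x1e->0x02 len=8 : 67 4b ee 4e 05 26 3f 93
[5] 0x24->0x11 len=2 : 3f 93
query mem[0x02]=0x67, mem[0x20]=0xee, mem[0x07]=0x26, mem[0x19]=0xce, mem[0x08]=0x3f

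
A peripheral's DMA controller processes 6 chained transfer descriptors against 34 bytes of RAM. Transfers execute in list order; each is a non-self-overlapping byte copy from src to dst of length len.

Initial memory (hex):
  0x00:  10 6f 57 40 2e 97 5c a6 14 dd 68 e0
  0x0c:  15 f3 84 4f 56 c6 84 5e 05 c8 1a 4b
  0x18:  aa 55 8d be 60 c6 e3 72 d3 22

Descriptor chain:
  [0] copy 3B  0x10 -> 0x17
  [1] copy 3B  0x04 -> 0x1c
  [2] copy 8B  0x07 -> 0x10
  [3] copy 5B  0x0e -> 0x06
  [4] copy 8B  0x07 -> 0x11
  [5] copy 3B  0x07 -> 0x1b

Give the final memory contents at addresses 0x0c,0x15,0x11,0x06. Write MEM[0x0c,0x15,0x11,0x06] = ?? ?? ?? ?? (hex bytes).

[0] 0x10->0x17 len=3 : 56 c6 84
[1] 0x04->0x1c len=3 : 2e 97 5c
[2] 0x07->0x10 len=8 : a6 14 dd 68 e0 15 f3 84
[3] 0x0e->0x06 len=5 : 84 4f a6 14 dd
[4] 0x07->0x11 len=8 : 4f a6 14 dd e0 15 f3 84
[5] 0x07->0x1b len=3 : 4f a6 14
query mem[0x0c]=0x15, mem[0x15]=0xe0, mem[0x11]=0x4f, mem[0x06]=0x84

MEM[0x0c,0x15,0x11,0x06] = 15 e0 4f 84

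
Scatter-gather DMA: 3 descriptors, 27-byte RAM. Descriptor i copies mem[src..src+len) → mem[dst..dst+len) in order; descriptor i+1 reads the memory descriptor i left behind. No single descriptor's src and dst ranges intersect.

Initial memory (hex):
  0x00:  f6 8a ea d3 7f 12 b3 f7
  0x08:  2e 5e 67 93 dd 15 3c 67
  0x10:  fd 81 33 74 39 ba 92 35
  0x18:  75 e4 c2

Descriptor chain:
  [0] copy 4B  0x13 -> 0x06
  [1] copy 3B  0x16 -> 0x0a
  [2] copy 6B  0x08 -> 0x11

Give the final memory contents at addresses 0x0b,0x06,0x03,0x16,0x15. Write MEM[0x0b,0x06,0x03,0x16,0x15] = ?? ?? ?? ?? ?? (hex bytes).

MEM[0x0b,0x06,0x03,0x16,0x15] = 35 74 d3 15 75

#0 dst[0x06+4] := {0x74,0x39,0xba,0x92}
#1 dst[0x0a+3] := {0x92,0x35,0x75}
#2 dst[0x11+6] := {0xba,0x92,0x92,0x35,0x75,0x15}
query mem[0x0b]=0x35, mem[0x06]=0x74, mem[0x03]=0xd3, mem[0x16]=0x15, mem[0x15]=0x75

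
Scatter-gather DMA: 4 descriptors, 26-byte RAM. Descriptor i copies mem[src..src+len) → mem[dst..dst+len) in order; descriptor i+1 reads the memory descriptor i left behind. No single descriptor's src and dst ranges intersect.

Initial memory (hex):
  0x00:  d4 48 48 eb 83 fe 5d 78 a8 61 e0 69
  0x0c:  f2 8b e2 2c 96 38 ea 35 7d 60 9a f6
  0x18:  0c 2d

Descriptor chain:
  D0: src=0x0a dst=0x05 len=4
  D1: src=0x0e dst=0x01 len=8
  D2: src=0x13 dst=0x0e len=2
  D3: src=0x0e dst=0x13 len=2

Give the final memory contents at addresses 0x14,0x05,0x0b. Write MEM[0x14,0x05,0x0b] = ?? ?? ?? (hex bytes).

MEM[0x14,0x05,0x0b] = 7d ea 69

#0 dst[0x05+4] := {0xe0,0x69,0xf2,0x8b}
#1 dst[0x01+8] := {0xe2,0x2c,0x96,0x38,0xea,0x35,0x7d,0x60}
#2 dst[0x0e+2] := {0x35,0x7d}
#3 dst[0x13+2] := {0x35,0x7d}
query mem[0x14]=0x7d, mem[0x05]=0xea, mem[0x0b]=0x69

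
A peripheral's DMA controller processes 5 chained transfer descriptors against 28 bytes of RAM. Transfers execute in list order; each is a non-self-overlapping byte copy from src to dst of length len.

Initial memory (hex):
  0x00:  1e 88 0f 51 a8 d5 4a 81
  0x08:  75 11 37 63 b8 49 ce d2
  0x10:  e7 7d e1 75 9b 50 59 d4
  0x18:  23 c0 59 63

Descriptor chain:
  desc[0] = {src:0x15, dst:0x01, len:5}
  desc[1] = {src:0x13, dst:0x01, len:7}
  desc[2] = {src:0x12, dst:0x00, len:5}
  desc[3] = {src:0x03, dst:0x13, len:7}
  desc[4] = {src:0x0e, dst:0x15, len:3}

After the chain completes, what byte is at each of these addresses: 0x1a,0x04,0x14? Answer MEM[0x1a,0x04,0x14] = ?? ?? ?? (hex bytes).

MEM[0x1a,0x04,0x14] = 59 59 59

  after D0: wrote 5B at 0x01 = 5059d423c0
  after D1: wrote 7B at 0x01 = 759b5059d423c0
  after D2: wrote 5B at 0x00 = e1759b5059
  after D3: wrote 7B at 0x13 = 5059d423c07511
  after D4: wrote 3B at 0x15 = ced2e7
query mem[0x1a]=0x59, mem[0x04]=0x59, mem[0x14]=0x59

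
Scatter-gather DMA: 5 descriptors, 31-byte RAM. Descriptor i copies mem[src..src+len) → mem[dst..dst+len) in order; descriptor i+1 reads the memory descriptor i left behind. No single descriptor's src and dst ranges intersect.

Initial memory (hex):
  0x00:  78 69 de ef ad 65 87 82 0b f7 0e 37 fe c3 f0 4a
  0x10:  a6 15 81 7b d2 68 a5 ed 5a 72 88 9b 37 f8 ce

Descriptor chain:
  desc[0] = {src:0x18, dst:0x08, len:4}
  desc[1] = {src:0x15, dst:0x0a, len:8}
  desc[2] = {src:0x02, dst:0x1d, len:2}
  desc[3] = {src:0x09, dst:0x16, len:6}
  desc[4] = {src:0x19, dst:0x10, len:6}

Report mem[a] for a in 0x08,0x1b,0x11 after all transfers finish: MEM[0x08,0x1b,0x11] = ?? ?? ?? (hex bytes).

[0] 0x18->0x08 len=4 : 5a 72 88 9b
[1] 0x15->0x0a len=8 : 68 a5 ed 5a 72 88 9b 37
[2] 0x02->0x1d len=2 : de ef
[3] 0x09->0x16 len=6 : 72 68 a5 ed 5a 72
[4] 0x19->0x10 len=6 : ed 5a 72 37 de ef
query mem[0x08]=0x5a, mem[0x1b]=0x72, mem[0x11]=0x5a

MEM[0x08,0x1b,0x11] = 5a 72 5a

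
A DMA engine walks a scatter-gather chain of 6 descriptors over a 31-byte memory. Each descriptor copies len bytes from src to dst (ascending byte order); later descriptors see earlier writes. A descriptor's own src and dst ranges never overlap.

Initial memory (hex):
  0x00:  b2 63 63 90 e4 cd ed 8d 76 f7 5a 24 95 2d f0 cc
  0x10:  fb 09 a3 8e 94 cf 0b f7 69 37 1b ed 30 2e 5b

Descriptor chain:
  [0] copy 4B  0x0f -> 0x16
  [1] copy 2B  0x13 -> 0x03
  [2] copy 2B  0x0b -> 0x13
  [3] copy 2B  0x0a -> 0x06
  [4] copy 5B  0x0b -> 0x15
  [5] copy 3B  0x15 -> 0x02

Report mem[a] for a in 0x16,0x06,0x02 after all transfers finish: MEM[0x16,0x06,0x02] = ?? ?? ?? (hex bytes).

  after D0: wrote 4B at 0x16 = ccfb09a3
  after D1: wrote 2B at 0x03 = 8e94
  after D2: wrote 2B at 0x13 = 2495
  after D3: wrote 2B at 0x06 = 5a24
  after D4: wrote 5B at 0x15 = 24952df0cc
  after D5: wrote 3B at 0x02 = 24952d
query mem[0x16]=0x95, mem[0x06]=0x5a, mem[0x02]=0x24

MEM[0x16,0x06,0x02] = 95 5a 24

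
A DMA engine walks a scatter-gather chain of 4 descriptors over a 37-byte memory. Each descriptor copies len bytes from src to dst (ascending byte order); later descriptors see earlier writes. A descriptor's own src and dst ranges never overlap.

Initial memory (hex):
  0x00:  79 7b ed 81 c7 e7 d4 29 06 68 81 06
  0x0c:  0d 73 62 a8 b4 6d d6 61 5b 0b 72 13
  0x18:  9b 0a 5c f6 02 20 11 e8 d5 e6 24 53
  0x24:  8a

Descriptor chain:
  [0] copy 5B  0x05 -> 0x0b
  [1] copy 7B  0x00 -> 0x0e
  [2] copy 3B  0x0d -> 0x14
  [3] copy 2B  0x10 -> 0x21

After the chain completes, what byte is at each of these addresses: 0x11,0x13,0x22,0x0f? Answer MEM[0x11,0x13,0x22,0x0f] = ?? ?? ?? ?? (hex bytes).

D0: mem[0x0b..0x0f] <- [e7 d4 29 06 68]
D1: mem[0x0e..0x14] <- [79 7b ed 81 c7 e7 d4]
D2: mem[0x14..0x16] <- [29 79 7b]
D3: mem[0x21..0x22] <- [ed 81]
query mem[0x11]=0x81, mem[0x13]=0xe7, mem[0x22]=0x81, mem[0x0f]=0x7b

MEM[0x11,0x13,0x22,0x0f] = 81 e7 81 7b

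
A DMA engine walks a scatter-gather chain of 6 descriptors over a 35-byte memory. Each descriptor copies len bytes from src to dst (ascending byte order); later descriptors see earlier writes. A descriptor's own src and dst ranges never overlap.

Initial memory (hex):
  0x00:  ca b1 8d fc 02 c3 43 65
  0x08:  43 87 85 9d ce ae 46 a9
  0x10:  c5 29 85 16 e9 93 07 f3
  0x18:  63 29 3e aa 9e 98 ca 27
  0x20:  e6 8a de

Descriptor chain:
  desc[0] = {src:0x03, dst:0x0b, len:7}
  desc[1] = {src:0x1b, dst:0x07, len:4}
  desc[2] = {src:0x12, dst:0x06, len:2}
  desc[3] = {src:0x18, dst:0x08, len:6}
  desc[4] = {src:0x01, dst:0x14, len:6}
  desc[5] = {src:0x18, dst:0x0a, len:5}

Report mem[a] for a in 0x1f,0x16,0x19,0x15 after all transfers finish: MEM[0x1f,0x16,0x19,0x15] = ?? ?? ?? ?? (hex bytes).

#0 dst[0x0b+7] := {0xfc,0x02,0xc3,0x43,0x65,0x43,0x87}
#1 dst[0x07+4] := {0xaa,0x9e,0x98,0xca}
#2 dst[0x06+2] := {0x85,0x16}
#3 dst[0x08+6] := {0x63,0x29,0x3e,0xaa,0x9e,0x98}
#4 dst[0x14+6] := {0xb1,0x8d,0xfc,0x02,0xc3,0x85}
#5 dst[0x0a+5] := {0xc3,0x85,0x3e,0xaa,0x9e}
query mem[0x1f]=0x27, mem[0x16]=0xfc, mem[0x19]=0x85, mem[0x15]=0x8d

MEM[0x1f,0x16,0x19,0x15] = 27 fc 85 8d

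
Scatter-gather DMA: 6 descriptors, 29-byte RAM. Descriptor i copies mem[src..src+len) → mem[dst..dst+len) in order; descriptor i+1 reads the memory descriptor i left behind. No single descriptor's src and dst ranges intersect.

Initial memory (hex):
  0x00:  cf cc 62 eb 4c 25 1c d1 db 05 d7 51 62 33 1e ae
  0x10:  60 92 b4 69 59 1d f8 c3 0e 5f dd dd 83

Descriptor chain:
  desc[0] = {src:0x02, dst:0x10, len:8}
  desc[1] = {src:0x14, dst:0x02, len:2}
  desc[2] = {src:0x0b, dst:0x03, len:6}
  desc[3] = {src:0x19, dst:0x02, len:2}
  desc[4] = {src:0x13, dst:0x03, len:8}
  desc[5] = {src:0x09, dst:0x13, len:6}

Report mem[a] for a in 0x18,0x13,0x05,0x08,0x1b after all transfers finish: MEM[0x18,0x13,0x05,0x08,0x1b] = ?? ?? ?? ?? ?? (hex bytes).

MEM[0x18,0x13,0x05,0x08,0x1b] = 1e 5f d1 0e dd

[0] 0x02->0x10 len=8 : 62 eb 4c 25 1c d1 db 05
[1] 0x14->0x02 len=2 : 1c d1
[2] 0x0b->0x03 len=6 : 51 62 33 1e ae 62
[3] 0x19->0x02 len=2 : 5f dd
[4] 0x13->0x03 len=8 : 25 1c d1 db 05 0e 5f dd
[5] 0x09->0x13 len=6 : 5f dd 51 62 33 1e
query mem[0x18]=0x1e, mem[0x13]=0x5f, mem[0x05]=0xd1, mem[0x08]=0x0e, mem[0x1b]=0xdd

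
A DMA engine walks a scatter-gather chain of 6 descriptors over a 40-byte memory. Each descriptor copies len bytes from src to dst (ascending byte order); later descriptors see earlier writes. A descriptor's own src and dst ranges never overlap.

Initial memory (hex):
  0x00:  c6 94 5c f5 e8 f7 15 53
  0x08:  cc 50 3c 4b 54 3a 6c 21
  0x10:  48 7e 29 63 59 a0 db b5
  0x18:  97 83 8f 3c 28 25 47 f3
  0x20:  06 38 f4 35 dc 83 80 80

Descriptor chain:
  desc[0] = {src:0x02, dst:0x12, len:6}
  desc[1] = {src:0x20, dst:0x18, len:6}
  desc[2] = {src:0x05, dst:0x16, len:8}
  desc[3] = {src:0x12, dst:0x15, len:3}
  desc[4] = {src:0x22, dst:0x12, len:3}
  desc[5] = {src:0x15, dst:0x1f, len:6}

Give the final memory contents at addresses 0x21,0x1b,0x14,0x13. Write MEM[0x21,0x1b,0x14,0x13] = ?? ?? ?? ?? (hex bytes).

MEM[0x21,0x1b,0x14,0x13] = e8 3c dc 35

  after D0: wrote 6B at 0x12 = 5cf5e8f71553
  after D1: wrote 6B at 0x18 = 0638f435dc83
  after D2: wrote 8B at 0x16 = f71553cc503c4b54
  after D3: wrote 3B at 0x15 = 5cf5e8
  after D4: wrote 3B at 0x12 = f435dc
  after D5: wrote 6B at 0x1f = 5cf5e853cc50
query mem[0x21]=0xe8, mem[0x1b]=0x3c, mem[0x14]=0xdc, mem[0x13]=0x35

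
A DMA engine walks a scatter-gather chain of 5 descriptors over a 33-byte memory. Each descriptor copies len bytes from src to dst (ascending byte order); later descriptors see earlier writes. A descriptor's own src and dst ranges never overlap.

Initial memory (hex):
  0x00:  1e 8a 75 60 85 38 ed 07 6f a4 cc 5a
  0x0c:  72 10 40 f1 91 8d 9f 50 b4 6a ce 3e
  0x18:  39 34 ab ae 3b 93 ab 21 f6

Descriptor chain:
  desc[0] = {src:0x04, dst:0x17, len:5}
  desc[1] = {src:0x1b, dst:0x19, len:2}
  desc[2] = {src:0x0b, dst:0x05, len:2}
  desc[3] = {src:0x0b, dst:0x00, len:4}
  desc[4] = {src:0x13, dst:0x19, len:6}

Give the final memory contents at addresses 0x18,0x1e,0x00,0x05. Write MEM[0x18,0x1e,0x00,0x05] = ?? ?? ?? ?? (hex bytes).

MEM[0x18,0x1e,0x00,0x05] = 38 38 5a 5a

  after D0: wrote 5B at 0x17 = 8538ed076f
  after D1: wrote 2B at 0x19 = 6f3b
  after D2: wrote 2B at 0x05 = 5a72
  after D3: wrote 4B at 0x00 = 5a721040
  after D4: wrote 6B at 0x19 = 50b46ace8538
query mem[0x18]=0x38, mem[0x1e]=0x38, mem[0x00]=0x5a, mem[0x05]=0x5a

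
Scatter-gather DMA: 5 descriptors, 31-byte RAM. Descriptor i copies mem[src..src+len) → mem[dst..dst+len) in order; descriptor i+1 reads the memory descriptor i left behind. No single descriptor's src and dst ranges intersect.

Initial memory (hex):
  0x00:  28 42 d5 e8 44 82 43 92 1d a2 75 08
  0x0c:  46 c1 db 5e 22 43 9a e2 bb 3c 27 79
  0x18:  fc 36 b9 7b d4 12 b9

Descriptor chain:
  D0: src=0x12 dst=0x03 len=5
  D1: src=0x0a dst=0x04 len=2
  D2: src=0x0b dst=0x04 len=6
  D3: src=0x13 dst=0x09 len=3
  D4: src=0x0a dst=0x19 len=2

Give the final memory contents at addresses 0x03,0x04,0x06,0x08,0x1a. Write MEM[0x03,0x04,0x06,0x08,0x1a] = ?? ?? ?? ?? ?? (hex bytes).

MEM[0x03,0x04,0x06,0x08,0x1a] = 9a 08 c1 5e 3c

#0 dst[0x03+5] := {0x9a,0xe2,0xbb,0x3c,0x27}
#1 dst[0x04+2] := {0x75,0x08}
#2 dst[0x04+6] := {0x08,0x46,0xc1,0xdb,0x5e,0x22}
#3 dst[0x09+3] := {0xe2,0xbb,0x3c}
#4 dst[0x19+2] := {0xbb,0x3c}
query mem[0x03]=0x9a, mem[0x04]=0x08, mem[0x06]=0xc1, mem[0x08]=0x5e, mem[0x1a]=0x3c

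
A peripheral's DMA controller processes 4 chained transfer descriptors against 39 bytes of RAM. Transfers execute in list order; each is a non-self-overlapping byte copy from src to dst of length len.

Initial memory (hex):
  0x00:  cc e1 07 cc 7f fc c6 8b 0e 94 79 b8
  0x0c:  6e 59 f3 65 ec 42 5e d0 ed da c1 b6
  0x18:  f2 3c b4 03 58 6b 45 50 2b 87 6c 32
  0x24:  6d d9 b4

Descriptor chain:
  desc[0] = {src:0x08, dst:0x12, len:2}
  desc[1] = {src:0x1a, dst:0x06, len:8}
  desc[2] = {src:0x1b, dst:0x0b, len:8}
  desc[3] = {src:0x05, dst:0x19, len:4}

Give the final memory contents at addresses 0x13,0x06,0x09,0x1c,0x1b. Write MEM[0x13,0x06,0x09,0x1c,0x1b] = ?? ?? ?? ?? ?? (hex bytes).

D0: mem[0x12..0x13] <- [0e 94]
D1: mem[0x06..0x0d] <- [b4 03 58 6b 45 50 2b 87]
D2: mem[0x0b..0x12] <- [03 58 6b 45 50 2b 87 6c]
D3: mem[0x19..0x1c] <- [fc b4 03 58]
query mem[0x13]=0x94, mem[0x06]=0xb4, mem[0x09]=0x6b, mem[0x1c]=0x58, mem[0x1b]=0x03

MEM[0x13,0x06,0x09,0x1c,0x1b] = 94 b4 6b 58 03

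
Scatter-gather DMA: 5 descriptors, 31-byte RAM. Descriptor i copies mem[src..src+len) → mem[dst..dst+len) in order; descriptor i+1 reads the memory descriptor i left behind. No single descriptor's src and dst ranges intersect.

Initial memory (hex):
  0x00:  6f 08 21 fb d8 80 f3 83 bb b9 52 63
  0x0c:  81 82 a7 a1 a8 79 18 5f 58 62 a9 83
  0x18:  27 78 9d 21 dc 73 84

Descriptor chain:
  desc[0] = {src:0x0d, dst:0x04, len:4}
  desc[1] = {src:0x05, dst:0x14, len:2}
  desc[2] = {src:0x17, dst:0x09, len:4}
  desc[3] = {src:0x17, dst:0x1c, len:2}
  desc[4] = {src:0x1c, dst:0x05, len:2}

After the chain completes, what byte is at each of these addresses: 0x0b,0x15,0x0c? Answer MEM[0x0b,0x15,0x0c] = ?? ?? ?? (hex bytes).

D0: mem[0x04..0x07] <- [82 a7 a1 a8]
D1: mem[0x14..0x15] <- [a7 a1]
D2: mem[0x09..0x0c] <- [83 27 78 9d]
D3: mem[0x1c..0x1d] <- [83 27]
D4: mem[0x05..0x06] <- [83 27]
query mem[0x0b]=0x78, mem[0x15]=0xa1, mem[0x0c]=0x9d

MEM[0x0b,0x15,0x0c] = 78 a1 9d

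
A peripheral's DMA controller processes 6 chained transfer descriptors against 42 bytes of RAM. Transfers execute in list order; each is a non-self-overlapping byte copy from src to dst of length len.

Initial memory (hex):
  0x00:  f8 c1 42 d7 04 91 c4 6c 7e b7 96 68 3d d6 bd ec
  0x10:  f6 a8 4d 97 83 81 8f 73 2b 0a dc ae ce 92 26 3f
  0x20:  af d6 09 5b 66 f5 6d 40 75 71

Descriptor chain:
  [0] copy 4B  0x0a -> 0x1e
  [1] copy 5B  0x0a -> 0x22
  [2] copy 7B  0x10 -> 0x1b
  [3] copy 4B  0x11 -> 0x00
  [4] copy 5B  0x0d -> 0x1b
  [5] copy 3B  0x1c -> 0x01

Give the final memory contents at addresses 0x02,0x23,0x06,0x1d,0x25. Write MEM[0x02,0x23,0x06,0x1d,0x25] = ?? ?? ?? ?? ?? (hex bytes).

MEM[0x02,0x23,0x06,0x1d,0x25] = ec 68 c4 ec d6

[0] 0x0a->0x1e len=4 : 96 68 3d d6
[1] 0x0a->0x22 len=5 : 96 68 3d d6 bd
[2] 0x10->0x1b len=7 : f6 a8 4d 97 83 81 8f
[3] 0x11->0x00 len=4 : a8 4d 97 83
[4] 0x0d->0x1b len=5 : d6 bd ec f6 a8
[5] 0x1c->0x01 len=3 : bd ec f6
query mem[0x02]=0xec, mem[0x23]=0x68, mem[0x06]=0xc4, mem[0x1d]=0xec, mem[0x25]=0xd6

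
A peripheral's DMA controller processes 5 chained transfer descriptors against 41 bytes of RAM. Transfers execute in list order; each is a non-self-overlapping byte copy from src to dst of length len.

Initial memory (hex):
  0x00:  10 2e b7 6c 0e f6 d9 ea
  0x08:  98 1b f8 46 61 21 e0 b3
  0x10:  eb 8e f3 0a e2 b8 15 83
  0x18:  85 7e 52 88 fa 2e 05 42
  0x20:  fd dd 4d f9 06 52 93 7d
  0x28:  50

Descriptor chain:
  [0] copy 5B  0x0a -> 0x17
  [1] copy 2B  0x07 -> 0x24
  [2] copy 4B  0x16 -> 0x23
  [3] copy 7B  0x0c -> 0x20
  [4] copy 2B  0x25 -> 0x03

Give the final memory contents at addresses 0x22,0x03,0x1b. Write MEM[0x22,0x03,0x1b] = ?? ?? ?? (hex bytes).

  after D0: wrote 5B at 0x17 = f8466121e0
  after D1: wrote 2B at 0x24 = ea98
  after D2: wrote 4B at 0x23 = 15f84661
  after D3: wrote 7B at 0x20 = 6121e0b3eb8ef3
  after D4: wrote 2B at 0x03 = 8ef3
query mem[0x22]=0xe0, mem[0x03]=0x8e, mem[0x1b]=0xe0

MEM[0x22,0x03,0x1b] = e0 8e e0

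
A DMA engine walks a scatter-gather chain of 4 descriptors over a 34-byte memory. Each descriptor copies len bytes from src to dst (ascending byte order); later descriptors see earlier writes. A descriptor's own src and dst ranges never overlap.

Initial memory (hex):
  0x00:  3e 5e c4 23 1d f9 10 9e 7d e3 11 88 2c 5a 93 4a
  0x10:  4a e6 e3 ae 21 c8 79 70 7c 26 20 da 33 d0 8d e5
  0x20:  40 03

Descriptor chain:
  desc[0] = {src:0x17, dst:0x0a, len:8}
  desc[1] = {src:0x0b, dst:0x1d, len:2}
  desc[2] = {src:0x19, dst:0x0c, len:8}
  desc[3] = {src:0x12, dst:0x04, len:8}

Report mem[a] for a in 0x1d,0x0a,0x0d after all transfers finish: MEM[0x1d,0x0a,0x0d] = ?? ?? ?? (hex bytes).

MEM[0x1d,0x0a,0x0d] = 7c 7c 20

  after D0: wrote 8B at 0x0a = 707c2620da33d08d
  after D1: wrote 2B at 0x1d = 7c26
  after D2: wrote 8B at 0x0c = 2620da337c26e540
  after D3: wrote 8B at 0x04 = e54021c879707c26
query mem[0x1d]=0x7c, mem[0x0a]=0x7c, mem[0x0d]=0x20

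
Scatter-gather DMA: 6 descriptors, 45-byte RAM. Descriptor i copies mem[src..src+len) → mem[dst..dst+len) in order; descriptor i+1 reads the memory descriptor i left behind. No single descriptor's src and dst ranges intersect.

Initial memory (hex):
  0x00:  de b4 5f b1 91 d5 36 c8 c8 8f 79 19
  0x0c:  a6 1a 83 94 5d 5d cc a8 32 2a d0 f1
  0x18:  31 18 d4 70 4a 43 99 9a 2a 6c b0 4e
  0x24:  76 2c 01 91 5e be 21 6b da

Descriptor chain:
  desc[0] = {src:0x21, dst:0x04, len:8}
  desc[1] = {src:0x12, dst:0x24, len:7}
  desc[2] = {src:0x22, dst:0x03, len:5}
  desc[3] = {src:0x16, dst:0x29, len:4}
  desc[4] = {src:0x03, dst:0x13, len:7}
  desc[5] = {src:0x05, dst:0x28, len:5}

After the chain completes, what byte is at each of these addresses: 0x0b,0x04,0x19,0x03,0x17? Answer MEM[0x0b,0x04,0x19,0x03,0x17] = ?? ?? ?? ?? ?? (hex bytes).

MEM[0x0b,0x04,0x19,0x03,0x17] = 5e 4e 01 b0 32

#0 dst[0x04+8] := {0x6c,0xb0,0x4e,0x76,0x2c,0x01,0x91,0x5e}
#1 dst[0x24+7] := {0xcc,0xa8,0x32,0x2a,0xd0,0xf1,0x31}
#2 dst[0x03+5] := {0xb0,0x4e,0xcc,0xa8,0x32}
#3 dst[0x29+4] := {0xd0,0xf1,0x31,0x18}
#4 dst[0x13+7] := {0xb0,0x4e,0xcc,0xa8,0x32,0x2c,0x01}
#5 dst[0x28+5] := {0xcc,0xa8,0x32,0x2c,0x01}
query mem[0x0b]=0x5e, mem[0x04]=0x4e, mem[0x19]=0x01, mem[0x03]=0xb0, mem[0x17]=0x32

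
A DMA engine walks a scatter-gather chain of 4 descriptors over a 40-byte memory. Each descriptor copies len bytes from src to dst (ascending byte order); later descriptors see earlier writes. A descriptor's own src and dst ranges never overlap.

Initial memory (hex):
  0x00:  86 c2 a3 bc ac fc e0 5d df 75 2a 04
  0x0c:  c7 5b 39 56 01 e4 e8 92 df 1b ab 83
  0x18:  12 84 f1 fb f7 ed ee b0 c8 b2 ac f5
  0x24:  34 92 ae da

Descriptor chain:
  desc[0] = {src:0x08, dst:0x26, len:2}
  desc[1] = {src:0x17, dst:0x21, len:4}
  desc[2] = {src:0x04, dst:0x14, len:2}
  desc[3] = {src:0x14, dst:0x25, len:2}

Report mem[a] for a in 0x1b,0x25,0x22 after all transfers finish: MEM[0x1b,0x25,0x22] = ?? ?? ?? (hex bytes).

MEM[0x1b,0x25,0x22] = fb ac 12

  after D0: wrote 2B at 0x26 = df75
  after D1: wrote 4B at 0x21 = 831284f1
  after D2: wrote 2B at 0x14 = acfc
  after D3: wrote 2B at 0x25 = acfc
query mem[0x1b]=0xfb, mem[0x25]=0xac, mem[0x22]=0x12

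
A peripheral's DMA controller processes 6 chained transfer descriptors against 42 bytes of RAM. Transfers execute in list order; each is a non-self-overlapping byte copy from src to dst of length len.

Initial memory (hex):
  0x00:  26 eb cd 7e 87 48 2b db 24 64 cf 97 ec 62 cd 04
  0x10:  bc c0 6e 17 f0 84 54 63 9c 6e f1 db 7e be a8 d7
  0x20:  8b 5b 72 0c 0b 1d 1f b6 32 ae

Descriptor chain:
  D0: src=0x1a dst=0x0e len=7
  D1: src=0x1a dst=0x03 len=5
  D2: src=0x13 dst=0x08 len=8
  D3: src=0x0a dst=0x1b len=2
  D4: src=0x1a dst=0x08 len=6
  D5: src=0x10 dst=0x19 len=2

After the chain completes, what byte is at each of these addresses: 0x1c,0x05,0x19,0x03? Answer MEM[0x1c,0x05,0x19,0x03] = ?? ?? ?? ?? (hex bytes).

MEM[0x1c,0x05,0x19,0x03] = 54 7e 7e f1

D0: mem[0x0e..0x14] <- [f1 db 7e be a8 d7 8b]
D1: mem[0x03..0x07] <- [f1 db 7e be a8]
D2: mem[0x08..0x0f] <- [d7 8b 84 54 63 9c 6e f1]
D3: mem[0x1b..0x1c] <- [84 54]
D4: mem[0x08..0x0d] <- [f1 84 54 be a8 d7]
D5: mem[0x19..0x1a] <- [7e be]
query mem[0x1c]=0x54, mem[0x05]=0x7e, mem[0x19]=0x7e, mem[0x03]=0xf1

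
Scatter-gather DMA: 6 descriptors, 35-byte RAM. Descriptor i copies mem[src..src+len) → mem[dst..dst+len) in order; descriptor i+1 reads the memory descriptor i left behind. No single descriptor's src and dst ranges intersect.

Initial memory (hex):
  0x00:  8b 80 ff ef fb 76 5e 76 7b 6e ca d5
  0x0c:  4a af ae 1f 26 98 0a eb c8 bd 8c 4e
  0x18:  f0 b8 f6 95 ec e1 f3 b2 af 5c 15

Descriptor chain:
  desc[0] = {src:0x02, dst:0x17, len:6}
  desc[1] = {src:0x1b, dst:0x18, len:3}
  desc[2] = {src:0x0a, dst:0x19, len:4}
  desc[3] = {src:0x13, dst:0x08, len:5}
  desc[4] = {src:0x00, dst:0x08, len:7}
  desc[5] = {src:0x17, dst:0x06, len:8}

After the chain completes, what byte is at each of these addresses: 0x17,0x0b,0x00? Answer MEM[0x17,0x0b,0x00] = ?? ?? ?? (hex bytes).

MEM[0x17,0x0b,0x00] = ff af 8b

#0 dst[0x17+6] := {0xff,0xef,0xfb,0x76,0x5e,0x76}
#1 dst[0x18+3] := {0x5e,0x76,0xe1}
#2 dst[0x19+4] := {0xca,0xd5,0x4a,0xaf}
#3 dst[0x08+5] := {0xeb,0xc8,0xbd,0x8c,0xff}
#4 dst[0x08+7] := {0x8b,0x80,0xff,0xef,0xfb,0x76,0x5e}
#5 dst[0x06+8] := {0xff,0x5e,0xca,0xd5,0x4a,0xaf,0xe1,0xf3}
query mem[0x17]=0xff, mem[0x0b]=0xaf, mem[0x00]=0x8b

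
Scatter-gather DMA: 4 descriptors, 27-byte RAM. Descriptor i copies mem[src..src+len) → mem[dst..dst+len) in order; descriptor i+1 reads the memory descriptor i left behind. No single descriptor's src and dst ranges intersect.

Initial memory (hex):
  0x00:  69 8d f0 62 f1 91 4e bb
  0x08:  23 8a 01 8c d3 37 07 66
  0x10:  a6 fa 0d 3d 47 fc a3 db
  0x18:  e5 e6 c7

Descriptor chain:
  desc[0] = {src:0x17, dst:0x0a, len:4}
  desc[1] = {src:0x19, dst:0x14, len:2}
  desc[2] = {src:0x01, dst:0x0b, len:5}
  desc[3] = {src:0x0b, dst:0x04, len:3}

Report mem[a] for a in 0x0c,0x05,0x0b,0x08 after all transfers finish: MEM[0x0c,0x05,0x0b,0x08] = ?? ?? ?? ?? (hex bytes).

  after D0: wrote 4B at 0x0a = dbe5e6c7
  after D1: wrote 2B at 0x14 = e6c7
  after D2: wrote 5B at 0x0b = 8df062f191
  after D3: wrote 3B at 0x04 = 8df062
query mem[0x0c]=0xf0, mem[0x05]=0xf0, mem[0x0b]=0x8d, mem[0x08]=0x23

MEM[0x0c,0x05,0x0b,0x08] = f0 f0 8d 23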